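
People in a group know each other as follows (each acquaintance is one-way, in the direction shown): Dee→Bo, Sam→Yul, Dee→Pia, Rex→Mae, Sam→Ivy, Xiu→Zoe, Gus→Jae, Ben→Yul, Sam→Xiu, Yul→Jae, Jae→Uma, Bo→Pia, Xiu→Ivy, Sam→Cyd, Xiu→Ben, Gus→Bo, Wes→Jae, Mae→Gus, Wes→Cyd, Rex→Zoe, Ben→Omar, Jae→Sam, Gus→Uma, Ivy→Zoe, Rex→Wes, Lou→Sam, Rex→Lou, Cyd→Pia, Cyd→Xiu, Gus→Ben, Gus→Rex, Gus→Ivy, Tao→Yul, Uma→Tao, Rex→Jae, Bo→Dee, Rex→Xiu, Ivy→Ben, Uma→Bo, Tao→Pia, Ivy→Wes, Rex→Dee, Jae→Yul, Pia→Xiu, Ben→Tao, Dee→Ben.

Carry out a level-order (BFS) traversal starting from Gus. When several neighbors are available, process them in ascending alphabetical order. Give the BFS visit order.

Visit Gus; enqueue Ben, Bo, Ivy, Jae, Rex, Uma → queue [Ben, Bo, Ivy, Jae, Rex, Uma]
Visit Ben; enqueue Omar, Tao, Yul → queue [Bo, Ivy, Jae, Rex, Uma, Omar, Tao, Yul]
Visit Bo; enqueue Dee, Pia → queue [Ivy, Jae, Rex, Uma, Omar, Tao, Yul, Dee, Pia]
Visit Ivy; enqueue Wes, Zoe → queue [Jae, Rex, Uma, Omar, Tao, Yul, Dee, Pia, Wes, Zoe]
Visit Jae; enqueue Sam → queue [Rex, Uma, Omar, Tao, Yul, Dee, Pia, Wes, Zoe, Sam]
Visit Rex; enqueue Lou, Mae, Xiu → queue [Uma, Omar, Tao, Yul, Dee, Pia, Wes, Zoe, Sam, Lou, Mae, Xiu]
Visit Uma → queue [Omar, Tao, Yul, Dee, Pia, Wes, Zoe, Sam, Lou, Mae, Xiu]
Visit Omar → queue [Tao, Yul, Dee, Pia, Wes, Zoe, Sam, Lou, Mae, Xiu]
Visit Tao → queue [Yul, Dee, Pia, Wes, Zoe, Sam, Lou, Mae, Xiu]
Visit Yul → queue [Dee, Pia, Wes, Zoe, Sam, Lou, Mae, Xiu]
Visit Dee → queue [Pia, Wes, Zoe, Sam, Lou, Mae, Xiu]
Visit Pia → queue [Wes, Zoe, Sam, Lou, Mae, Xiu]
Visit Wes; enqueue Cyd → queue [Zoe, Sam, Lou, Mae, Xiu, Cyd]
Visit Zoe → queue [Sam, Lou, Mae, Xiu, Cyd]
Visit Sam → queue [Lou, Mae, Xiu, Cyd]
Visit Lou → queue [Mae, Xiu, Cyd]
Visit Mae → queue [Xiu, Cyd]
Visit Xiu → queue [Cyd]
Visit Cyd → queue []

Gus -> Ben -> Bo -> Ivy -> Jae -> Rex -> Uma -> Omar -> Tao -> Yul -> Dee -> Pia -> Wes -> Zoe -> Sam -> Lou -> Mae -> Xiu -> Cyd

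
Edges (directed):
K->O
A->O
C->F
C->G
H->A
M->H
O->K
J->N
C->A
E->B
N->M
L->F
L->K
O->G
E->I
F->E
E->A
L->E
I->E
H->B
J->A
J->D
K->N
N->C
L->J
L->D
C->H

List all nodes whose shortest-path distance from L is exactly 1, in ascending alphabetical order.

D, E, F, J, K

Level 0: L
Level 1: D, E, F, J, K
Level 2: A, B, I, N, O
Level 3: C, G, M
Level 4: H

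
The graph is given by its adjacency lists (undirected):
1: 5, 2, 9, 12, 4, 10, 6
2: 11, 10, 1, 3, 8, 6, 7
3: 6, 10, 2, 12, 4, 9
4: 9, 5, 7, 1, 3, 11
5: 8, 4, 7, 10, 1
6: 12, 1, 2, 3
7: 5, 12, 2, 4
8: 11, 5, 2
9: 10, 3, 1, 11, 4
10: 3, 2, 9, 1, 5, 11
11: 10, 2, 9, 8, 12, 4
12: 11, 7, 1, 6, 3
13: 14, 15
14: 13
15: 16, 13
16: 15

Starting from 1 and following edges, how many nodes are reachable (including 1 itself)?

BFS from 1 visits: 1, 2, 4, 5, 6, 9, 10, 12, 3, 7, 8, 11
Reachable nodes: 12 of 16 total.

12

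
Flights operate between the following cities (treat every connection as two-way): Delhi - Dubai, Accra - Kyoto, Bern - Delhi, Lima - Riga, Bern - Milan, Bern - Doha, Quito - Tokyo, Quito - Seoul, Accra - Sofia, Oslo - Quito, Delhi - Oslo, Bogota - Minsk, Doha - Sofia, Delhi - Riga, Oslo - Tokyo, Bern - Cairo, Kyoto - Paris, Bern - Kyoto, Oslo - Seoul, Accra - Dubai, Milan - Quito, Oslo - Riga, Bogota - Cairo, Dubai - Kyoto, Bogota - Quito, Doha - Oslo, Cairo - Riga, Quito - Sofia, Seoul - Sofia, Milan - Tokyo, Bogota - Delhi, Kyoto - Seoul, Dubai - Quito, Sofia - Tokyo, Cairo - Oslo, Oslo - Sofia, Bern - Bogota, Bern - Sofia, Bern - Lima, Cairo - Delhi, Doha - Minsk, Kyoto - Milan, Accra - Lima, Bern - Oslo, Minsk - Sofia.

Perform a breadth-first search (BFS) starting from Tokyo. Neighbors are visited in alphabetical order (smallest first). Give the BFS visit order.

Visit Tokyo; enqueue Milan, Oslo, Quito, Sofia → queue [Milan, Oslo, Quito, Sofia]
Visit Milan; enqueue Bern, Kyoto → queue [Oslo, Quito, Sofia, Bern, Kyoto]
Visit Oslo; enqueue Cairo, Delhi, Doha, Riga, Seoul → queue [Quito, Sofia, Bern, Kyoto, Cairo, Delhi, Doha, Riga, Seoul]
Visit Quito; enqueue Bogota, Dubai → queue [Sofia, Bern, Kyoto, Cairo, Delhi, Doha, Riga, Seoul, Bogota, Dubai]
Visit Sofia; enqueue Accra, Minsk → queue [Bern, Kyoto, Cairo, Delhi, Doha, Riga, Seoul, Bogota, Dubai, Accra, Minsk]
Visit Bern; enqueue Lima → queue [Kyoto, Cairo, Delhi, Doha, Riga, Seoul, Bogota, Dubai, Accra, Minsk, Lima]
Visit Kyoto; enqueue Paris → queue [Cairo, Delhi, Doha, Riga, Seoul, Bogota, Dubai, Accra, Minsk, Lima, Paris]
Visit Cairo → queue [Delhi, Doha, Riga, Seoul, Bogota, Dubai, Accra, Minsk, Lima, Paris]
Visit Delhi → queue [Doha, Riga, Seoul, Bogota, Dubai, Accra, Minsk, Lima, Paris]
Visit Doha → queue [Riga, Seoul, Bogota, Dubai, Accra, Minsk, Lima, Paris]
Visit Riga → queue [Seoul, Bogota, Dubai, Accra, Minsk, Lima, Paris]
Visit Seoul → queue [Bogota, Dubai, Accra, Minsk, Lima, Paris]
Visit Bogota → queue [Dubai, Accra, Minsk, Lima, Paris]
Visit Dubai → queue [Accra, Minsk, Lima, Paris]
Visit Accra → queue [Minsk, Lima, Paris]
Visit Minsk → queue [Lima, Paris]
Visit Lima → queue [Paris]
Visit Paris → queue []

Tokyo, Milan, Oslo, Quito, Sofia, Bern, Kyoto, Cairo, Delhi, Doha, Riga, Seoul, Bogota, Dubai, Accra, Minsk, Lima, Paris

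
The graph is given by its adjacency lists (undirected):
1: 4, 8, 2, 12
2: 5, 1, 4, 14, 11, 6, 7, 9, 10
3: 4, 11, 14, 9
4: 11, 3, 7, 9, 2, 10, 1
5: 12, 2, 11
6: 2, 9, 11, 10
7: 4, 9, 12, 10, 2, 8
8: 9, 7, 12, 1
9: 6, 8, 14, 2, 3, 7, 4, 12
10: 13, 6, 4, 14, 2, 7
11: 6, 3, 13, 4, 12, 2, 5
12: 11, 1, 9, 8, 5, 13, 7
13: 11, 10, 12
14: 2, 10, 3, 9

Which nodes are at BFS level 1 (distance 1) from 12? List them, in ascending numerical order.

1, 5, 7, 8, 9, 11, 13

Level 0: 12
Level 1: 1, 5, 7, 8, 9, 11, 13
Level 2: 2, 3, 4, 6, 10, 14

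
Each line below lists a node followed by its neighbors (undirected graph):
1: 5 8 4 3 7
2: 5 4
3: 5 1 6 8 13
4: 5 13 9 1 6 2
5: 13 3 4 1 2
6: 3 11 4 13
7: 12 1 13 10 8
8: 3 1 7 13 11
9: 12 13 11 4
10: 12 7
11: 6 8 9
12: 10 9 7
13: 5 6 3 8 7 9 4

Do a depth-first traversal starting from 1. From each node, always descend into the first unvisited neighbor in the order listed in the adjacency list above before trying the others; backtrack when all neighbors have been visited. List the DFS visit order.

1, 5, 13, 6, 3, 8, 7, 12, 10, 9, 11, 4, 2

Visit 1
1 → 5
5 → 13
13 → 6
6 → 3
3 → 8
8 → 7
7 → 12
12 → 10
12 → 9
9 → 11
9 → 4
4 → 2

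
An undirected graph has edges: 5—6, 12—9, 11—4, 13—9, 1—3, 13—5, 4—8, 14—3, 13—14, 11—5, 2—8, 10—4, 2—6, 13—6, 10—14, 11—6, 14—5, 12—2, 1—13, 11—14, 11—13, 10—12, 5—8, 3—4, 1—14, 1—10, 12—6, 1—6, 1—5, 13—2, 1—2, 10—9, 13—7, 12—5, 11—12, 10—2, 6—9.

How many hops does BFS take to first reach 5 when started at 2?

2

Level 0: 2
Level 1: 1, 6, 8, 10, 12, 13
Level 2: 3, 4, 5, 7, 9, 11, 14
5 first appears at level 2.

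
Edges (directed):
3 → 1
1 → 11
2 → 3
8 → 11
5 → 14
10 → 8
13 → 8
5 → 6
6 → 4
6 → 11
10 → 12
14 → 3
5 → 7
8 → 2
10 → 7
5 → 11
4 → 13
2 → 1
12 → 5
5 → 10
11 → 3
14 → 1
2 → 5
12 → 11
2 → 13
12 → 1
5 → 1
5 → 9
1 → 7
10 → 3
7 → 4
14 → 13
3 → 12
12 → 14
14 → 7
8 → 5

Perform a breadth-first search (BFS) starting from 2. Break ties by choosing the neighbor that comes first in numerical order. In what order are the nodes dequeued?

2, 1, 3, 5, 13, 7, 11, 12, 6, 9, 10, 14, 8, 4

Visit 2; enqueue 1, 3, 5, 13 → queue [1, 3, 5, 13]
Visit 1; enqueue 7, 11 → queue [3, 5, 13, 7, 11]
Visit 3; enqueue 12 → queue [5, 13, 7, 11, 12]
Visit 5; enqueue 6, 9, 10, 14 → queue [13, 7, 11, 12, 6, 9, 10, 14]
Visit 13; enqueue 8 → queue [7, 11, 12, 6, 9, 10, 14, 8]
Visit 7; enqueue 4 → queue [11, 12, 6, 9, 10, 14, 8, 4]
Visit 11 → queue [12, 6, 9, 10, 14, 8, 4]
Visit 12 → queue [6, 9, 10, 14, 8, 4]
Visit 6 → queue [9, 10, 14, 8, 4]
Visit 9 → queue [10, 14, 8, 4]
Visit 10 → queue [14, 8, 4]
Visit 14 → queue [8, 4]
Visit 8 → queue [4]
Visit 4 → queue []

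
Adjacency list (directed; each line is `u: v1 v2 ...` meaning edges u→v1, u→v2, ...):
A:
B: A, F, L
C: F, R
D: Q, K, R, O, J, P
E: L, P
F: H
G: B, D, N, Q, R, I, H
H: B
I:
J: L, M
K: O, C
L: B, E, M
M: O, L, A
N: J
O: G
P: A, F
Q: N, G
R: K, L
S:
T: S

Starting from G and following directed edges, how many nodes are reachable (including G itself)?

BFS from G visits: G, R, Q, N, I, H, D, B, L, K, J, P, O, F, A, M, E, C
Reachable nodes: 18 of 20 total.

18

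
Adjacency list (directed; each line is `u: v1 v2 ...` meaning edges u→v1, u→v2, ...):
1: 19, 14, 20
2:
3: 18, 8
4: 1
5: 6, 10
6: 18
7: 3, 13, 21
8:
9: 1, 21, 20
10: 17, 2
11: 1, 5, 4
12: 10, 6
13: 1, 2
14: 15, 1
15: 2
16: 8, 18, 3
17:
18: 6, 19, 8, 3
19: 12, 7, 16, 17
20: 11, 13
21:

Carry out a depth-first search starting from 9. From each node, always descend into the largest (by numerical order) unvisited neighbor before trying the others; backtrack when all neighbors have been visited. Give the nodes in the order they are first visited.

9 21 20 13 2 1 19 17 16 18 8 6 3 12 10 7 14 15 11 5 4

Visit 9
9 → 21
9 → 20
20 → 13
13 → 2
13 → 1
1 → 19
19 → 17
19 → 16
16 → 18
18 → 8
18 → 6
18 → 3
19 → 12
12 → 10
19 → 7
1 → 14
14 → 15
20 → 11
11 → 5
11 → 4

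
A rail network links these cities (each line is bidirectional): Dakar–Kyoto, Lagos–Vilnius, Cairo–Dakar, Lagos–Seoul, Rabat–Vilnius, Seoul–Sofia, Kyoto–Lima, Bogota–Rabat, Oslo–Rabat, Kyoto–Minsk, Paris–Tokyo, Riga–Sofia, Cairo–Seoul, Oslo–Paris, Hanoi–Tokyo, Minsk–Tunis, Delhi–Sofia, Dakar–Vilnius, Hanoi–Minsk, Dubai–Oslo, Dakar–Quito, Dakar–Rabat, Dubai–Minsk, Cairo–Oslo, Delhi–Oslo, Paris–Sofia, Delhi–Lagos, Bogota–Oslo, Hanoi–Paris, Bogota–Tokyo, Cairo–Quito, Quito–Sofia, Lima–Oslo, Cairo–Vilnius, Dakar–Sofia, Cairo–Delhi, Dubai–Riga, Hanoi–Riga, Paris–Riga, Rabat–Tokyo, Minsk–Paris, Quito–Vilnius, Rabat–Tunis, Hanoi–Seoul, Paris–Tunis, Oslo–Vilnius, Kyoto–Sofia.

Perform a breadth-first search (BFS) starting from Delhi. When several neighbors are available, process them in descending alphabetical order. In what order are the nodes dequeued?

Delhi, Sofia, Oslo, Lagos, Cairo, Seoul, Riga, Quito, Paris, Kyoto, Dakar, Vilnius, Rabat, Lima, Dubai, Bogota, Hanoi, Tunis, Tokyo, Minsk

Visit Delhi; enqueue Sofia, Oslo, Lagos, Cairo → queue [Sofia, Oslo, Lagos, Cairo]
Visit Sofia; enqueue Seoul, Riga, Quito, Paris, Kyoto, Dakar → queue [Oslo, Lagos, Cairo, Seoul, Riga, Quito, Paris, Kyoto, Dakar]
Visit Oslo; enqueue Vilnius, Rabat, Lima, Dubai, Bogota → queue [Lagos, Cairo, Seoul, Riga, Quito, Paris, Kyoto, Dakar, Vilnius, Rabat, Lima, Dubai, Bogota]
Visit Lagos → queue [Cairo, Seoul, Riga, Quito, Paris, Kyoto, Dakar, Vilnius, Rabat, Lima, Dubai, Bogota]
Visit Cairo → queue [Seoul, Riga, Quito, Paris, Kyoto, Dakar, Vilnius, Rabat, Lima, Dubai, Bogota]
Visit Seoul; enqueue Hanoi → queue [Riga, Quito, Paris, Kyoto, Dakar, Vilnius, Rabat, Lima, Dubai, Bogota, Hanoi]
Visit Riga → queue [Quito, Paris, Kyoto, Dakar, Vilnius, Rabat, Lima, Dubai, Bogota, Hanoi]
Visit Quito → queue [Paris, Kyoto, Dakar, Vilnius, Rabat, Lima, Dubai, Bogota, Hanoi]
Visit Paris; enqueue Tunis, Tokyo, Minsk → queue [Kyoto, Dakar, Vilnius, Rabat, Lima, Dubai, Bogota, Hanoi, Tunis, Tokyo, Minsk]
Visit Kyoto → queue [Dakar, Vilnius, Rabat, Lima, Dubai, Bogota, Hanoi, Tunis, Tokyo, Minsk]
Visit Dakar → queue [Vilnius, Rabat, Lima, Dubai, Bogota, Hanoi, Tunis, Tokyo, Minsk]
Visit Vilnius → queue [Rabat, Lima, Dubai, Bogota, Hanoi, Tunis, Tokyo, Minsk]
Visit Rabat → queue [Lima, Dubai, Bogota, Hanoi, Tunis, Tokyo, Minsk]
Visit Lima → queue [Dubai, Bogota, Hanoi, Tunis, Tokyo, Minsk]
Visit Dubai → queue [Bogota, Hanoi, Tunis, Tokyo, Minsk]
Visit Bogota → queue [Hanoi, Tunis, Tokyo, Minsk]
Visit Hanoi → queue [Tunis, Tokyo, Minsk]
Visit Tunis → queue [Tokyo, Minsk]
Visit Tokyo → queue [Minsk]
Visit Minsk → queue []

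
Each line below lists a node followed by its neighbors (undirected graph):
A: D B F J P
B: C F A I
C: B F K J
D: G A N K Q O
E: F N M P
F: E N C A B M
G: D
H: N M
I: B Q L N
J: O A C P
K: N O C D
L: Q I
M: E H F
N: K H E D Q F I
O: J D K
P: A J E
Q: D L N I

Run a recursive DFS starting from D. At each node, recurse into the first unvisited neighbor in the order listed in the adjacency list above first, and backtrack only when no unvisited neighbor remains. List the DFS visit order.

D -> G -> A -> B -> C -> F -> E -> N -> K -> O -> J -> P -> H -> M -> Q -> L -> I

Visit D
D → G
D → A
A → B
B → C
C → F
F → E
E → N
N → K
K → O
O → J
J → P
N → H
H → M
N → Q
Q → L
L → I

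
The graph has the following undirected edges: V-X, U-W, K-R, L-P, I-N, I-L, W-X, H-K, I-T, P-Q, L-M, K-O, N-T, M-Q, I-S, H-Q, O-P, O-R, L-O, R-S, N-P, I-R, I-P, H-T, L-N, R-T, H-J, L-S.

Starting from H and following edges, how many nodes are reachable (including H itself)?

BFS from H visits: H, J, K, Q, T, O, R, M, P, I, N, L, S
Reachable nodes: 13 of 17 total.

13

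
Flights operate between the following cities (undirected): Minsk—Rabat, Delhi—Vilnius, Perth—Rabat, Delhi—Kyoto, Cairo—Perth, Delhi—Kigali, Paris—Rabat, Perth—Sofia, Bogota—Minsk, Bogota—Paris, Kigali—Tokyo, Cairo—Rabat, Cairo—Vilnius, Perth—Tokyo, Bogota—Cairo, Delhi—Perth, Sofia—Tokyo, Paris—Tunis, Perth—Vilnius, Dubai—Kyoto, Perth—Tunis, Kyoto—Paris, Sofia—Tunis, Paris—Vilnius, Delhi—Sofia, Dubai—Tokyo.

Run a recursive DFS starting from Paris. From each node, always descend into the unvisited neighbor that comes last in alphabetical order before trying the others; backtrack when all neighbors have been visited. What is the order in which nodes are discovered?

Visit Paris
Paris → Vilnius
Vilnius → Perth
Perth → Tunis
Tunis → Sofia
Sofia → Tokyo
Tokyo → Kigali
Kigali → Delhi
Delhi → Kyoto
Kyoto → Dubai
Perth → Rabat
Rabat → Minsk
Minsk → Bogota
Bogota → Cairo

Paris, Vilnius, Perth, Tunis, Sofia, Tokyo, Kigali, Delhi, Kyoto, Dubai, Rabat, Minsk, Bogota, Cairo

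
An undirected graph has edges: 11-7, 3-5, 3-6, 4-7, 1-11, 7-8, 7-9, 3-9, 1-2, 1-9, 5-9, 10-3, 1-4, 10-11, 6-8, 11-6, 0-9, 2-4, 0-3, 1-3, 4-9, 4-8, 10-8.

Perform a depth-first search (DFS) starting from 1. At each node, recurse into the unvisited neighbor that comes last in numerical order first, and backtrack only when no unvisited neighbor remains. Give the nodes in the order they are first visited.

Visit 1
1 → 11
11 → 10
10 → 8
8 → 7
7 → 9
9 → 5
5 → 3
3 → 6
3 → 0
9 → 4
4 → 2

1 -> 11 -> 10 -> 8 -> 7 -> 9 -> 5 -> 3 -> 6 -> 0 -> 4 -> 2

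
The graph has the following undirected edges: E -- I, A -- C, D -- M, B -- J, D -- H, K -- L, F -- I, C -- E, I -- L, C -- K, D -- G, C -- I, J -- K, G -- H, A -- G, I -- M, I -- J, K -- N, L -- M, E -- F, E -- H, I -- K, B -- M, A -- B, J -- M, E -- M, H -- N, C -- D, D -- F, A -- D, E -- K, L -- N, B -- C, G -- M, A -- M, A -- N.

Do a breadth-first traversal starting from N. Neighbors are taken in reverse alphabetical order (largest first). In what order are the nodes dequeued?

Visit N; enqueue L, K, H, A → queue [L, K, H, A]
Visit L; enqueue M, I → queue [K, H, A, M, I]
Visit K; enqueue J, E, C → queue [H, A, M, I, J, E, C]
Visit H; enqueue G, D → queue [A, M, I, J, E, C, G, D]
Visit A; enqueue B → queue [M, I, J, E, C, G, D, B]
Visit M → queue [I, J, E, C, G, D, B]
Visit I; enqueue F → queue [J, E, C, G, D, B, F]
Visit J → queue [E, C, G, D, B, F]
Visit E → queue [C, G, D, B, F]
Visit C → queue [G, D, B, F]
Visit G → queue [D, B, F]
Visit D → queue [B, F]
Visit B → queue [F]
Visit F → queue []

N L K H A M I J E C G D B F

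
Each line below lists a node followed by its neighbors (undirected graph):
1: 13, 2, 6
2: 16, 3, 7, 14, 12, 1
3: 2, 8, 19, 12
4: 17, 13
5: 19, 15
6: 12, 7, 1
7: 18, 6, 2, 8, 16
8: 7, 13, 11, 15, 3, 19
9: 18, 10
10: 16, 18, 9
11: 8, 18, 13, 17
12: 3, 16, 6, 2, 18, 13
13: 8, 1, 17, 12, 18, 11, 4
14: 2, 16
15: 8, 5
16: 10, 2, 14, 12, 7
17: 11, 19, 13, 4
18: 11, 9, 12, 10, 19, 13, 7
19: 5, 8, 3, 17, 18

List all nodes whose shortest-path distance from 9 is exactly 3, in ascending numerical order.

Level 0: 9
Level 1: 10, 18
Level 2: 7, 11, 12, 13, 16, 19
Level 3: 1, 2, 3, 4, 5, 6, 8, 14, 17
Level 4: 15

1, 2, 3, 4, 5, 6, 8, 14, 17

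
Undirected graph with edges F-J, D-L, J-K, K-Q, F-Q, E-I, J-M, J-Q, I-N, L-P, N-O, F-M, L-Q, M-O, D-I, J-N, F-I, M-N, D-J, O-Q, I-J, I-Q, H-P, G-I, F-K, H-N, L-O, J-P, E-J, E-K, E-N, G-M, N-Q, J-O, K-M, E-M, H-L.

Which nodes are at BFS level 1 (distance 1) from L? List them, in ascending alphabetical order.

Level 0: L
Level 1: D, H, O, P, Q
Level 2: F, I, J, K, M, N
Level 3: E, G

D, H, O, P, Q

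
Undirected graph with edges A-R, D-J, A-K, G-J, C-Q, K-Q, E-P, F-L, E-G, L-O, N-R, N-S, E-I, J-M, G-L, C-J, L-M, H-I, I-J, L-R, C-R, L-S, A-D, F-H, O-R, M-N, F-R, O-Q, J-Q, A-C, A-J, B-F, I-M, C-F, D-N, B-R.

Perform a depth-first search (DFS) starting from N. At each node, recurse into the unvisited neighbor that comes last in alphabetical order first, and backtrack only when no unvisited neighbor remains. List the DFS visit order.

N S L R O Q K A J M I H F C B E P G D

Visit N
N → S
S → L
L → R
R → O
O → Q
Q → K
K → A
A → J
J → M
M → I
I → H
H → F
F → C
F → B
I → E
E → P
E → G
J → D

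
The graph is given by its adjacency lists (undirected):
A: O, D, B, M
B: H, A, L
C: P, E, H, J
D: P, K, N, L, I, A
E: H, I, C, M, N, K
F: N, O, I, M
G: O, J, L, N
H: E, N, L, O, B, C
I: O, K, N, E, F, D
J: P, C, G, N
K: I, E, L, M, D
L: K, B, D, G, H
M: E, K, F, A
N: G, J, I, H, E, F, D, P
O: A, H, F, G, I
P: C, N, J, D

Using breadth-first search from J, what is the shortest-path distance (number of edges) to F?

2

Level 0: J
Level 1: C, G, N, P
Level 2: D, E, F, H, I, L, O
Level 3: A, B, K, M
F first appears at level 2.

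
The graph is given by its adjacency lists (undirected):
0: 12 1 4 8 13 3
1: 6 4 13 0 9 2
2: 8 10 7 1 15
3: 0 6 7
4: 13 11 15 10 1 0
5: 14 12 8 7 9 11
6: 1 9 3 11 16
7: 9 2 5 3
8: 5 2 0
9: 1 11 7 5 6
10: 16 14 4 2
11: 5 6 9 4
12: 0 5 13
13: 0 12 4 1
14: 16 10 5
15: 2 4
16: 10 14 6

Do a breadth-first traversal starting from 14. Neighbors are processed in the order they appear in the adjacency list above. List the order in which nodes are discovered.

Visit 14; enqueue 16, 10, 5 → queue [16, 10, 5]
Visit 16; enqueue 6 → queue [10, 5, 6]
Visit 10; enqueue 4, 2 → queue [5, 6, 4, 2]
Visit 5; enqueue 12, 8, 7, 9, 11 → queue [6, 4, 2, 12, 8, 7, 9, 11]
Visit 6; enqueue 1, 3 → queue [4, 2, 12, 8, 7, 9, 11, 1, 3]
Visit 4; enqueue 13, 15, 0 → queue [2, 12, 8, 7, 9, 11, 1, 3, 13, 15, 0]
Visit 2 → queue [12, 8, 7, 9, 11, 1, 3, 13, 15, 0]
Visit 12 → queue [8, 7, 9, 11, 1, 3, 13, 15, 0]
Visit 8 → queue [7, 9, 11, 1, 3, 13, 15, 0]
Visit 7 → queue [9, 11, 1, 3, 13, 15, 0]
Visit 9 → queue [11, 1, 3, 13, 15, 0]
Visit 11 → queue [1, 3, 13, 15, 0]
Visit 1 → queue [3, 13, 15, 0]
Visit 3 → queue [13, 15, 0]
Visit 13 → queue [15, 0]
Visit 15 → queue [0]
Visit 0 → queue []

14 16 10 5 6 4 2 12 8 7 9 11 1 3 13 15 0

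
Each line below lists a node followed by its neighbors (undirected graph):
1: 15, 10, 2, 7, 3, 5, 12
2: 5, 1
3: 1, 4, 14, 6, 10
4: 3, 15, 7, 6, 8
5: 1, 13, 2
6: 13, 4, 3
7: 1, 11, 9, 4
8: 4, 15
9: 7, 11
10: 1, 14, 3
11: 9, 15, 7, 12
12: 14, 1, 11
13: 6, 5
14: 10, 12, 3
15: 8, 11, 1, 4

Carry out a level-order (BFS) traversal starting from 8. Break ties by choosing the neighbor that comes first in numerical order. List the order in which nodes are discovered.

8 4 15 3 6 7 1 11 10 14 13 9 2 5 12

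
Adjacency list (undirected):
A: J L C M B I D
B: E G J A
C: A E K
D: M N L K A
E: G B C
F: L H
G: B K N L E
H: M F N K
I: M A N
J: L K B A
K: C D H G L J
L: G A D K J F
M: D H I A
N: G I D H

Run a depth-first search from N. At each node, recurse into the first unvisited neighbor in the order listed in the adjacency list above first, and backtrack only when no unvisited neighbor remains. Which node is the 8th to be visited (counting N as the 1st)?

Visit N
N → G
G → B
B → E
E → C
C → A
A → J
J → L
L → D
D → M
M → H
H → F
H → K
M → I

Visit order: N, G, B, E, C, A, J, L, D, M, H, F, K, I

L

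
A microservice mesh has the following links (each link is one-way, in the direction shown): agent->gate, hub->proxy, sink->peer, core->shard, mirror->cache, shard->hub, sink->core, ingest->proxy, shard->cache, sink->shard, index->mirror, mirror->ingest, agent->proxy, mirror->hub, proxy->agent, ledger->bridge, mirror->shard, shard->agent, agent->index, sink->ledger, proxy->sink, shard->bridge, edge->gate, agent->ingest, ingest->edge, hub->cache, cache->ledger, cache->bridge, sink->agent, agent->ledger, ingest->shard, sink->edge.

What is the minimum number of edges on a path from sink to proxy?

2

Level 0: sink
Level 1: agent, core, edge, ledger, peer, shard
Level 2: bridge, cache, gate, hub, index, ingest, proxy
Level 3: mirror
proxy first appears at level 2.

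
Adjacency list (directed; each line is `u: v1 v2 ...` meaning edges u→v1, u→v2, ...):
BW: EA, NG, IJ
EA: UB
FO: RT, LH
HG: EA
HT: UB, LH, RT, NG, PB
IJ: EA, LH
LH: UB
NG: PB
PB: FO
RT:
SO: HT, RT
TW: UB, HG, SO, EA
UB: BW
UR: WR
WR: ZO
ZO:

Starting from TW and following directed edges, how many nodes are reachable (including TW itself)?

13

BFS from TW visits: TW, UB, SO, HG, EA, BW, RT, HT, NG, IJ, PB, LH, FO
Reachable nodes: 13 of 16 total.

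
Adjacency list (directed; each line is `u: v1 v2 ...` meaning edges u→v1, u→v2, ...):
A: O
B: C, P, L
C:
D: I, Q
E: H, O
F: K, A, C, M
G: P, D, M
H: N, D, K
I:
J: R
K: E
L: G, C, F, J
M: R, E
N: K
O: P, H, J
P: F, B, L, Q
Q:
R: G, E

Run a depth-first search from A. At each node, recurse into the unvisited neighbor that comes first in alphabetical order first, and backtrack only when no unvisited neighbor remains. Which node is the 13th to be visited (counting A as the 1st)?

M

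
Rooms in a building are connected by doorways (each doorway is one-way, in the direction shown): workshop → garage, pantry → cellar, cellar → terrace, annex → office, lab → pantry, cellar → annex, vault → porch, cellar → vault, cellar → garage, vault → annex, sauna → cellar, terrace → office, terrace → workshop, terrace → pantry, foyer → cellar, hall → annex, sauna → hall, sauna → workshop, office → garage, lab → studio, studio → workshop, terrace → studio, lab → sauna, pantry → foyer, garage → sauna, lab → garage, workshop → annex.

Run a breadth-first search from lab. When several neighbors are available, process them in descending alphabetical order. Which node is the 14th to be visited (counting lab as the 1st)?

Visit lab; enqueue studio, sauna, pantry, garage → queue [studio, sauna, pantry, garage]
Visit studio; enqueue workshop → queue [sauna, pantry, garage, workshop]
Visit sauna; enqueue hall, cellar → queue [pantry, garage, workshop, hall, cellar]
Visit pantry; enqueue foyer → queue [garage, workshop, hall, cellar, foyer]
Visit garage → queue [workshop, hall, cellar, foyer]
Visit workshop; enqueue annex → queue [hall, cellar, foyer, annex]
Visit hall → queue [cellar, foyer, annex]
Visit cellar; enqueue vault, terrace → queue [foyer, annex, vault, terrace]
Visit foyer → queue [annex, vault, terrace]
Visit annex; enqueue office → queue [vault, terrace, office]
Visit vault; enqueue porch → queue [terrace, office, porch]
Visit terrace → queue [office, porch]
Visit office → queue [porch]
Visit porch → queue []

Visit order: lab, studio, sauna, pantry, garage, workshop, hall, cellar, foyer, annex, vault, terrace, office, porch

porch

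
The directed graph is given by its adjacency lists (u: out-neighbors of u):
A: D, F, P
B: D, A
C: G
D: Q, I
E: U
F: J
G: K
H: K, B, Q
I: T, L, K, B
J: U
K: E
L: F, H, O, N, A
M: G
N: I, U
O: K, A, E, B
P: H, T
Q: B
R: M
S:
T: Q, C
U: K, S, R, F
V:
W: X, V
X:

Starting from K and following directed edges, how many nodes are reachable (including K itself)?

BFS from K visits: K, E, U, S, R, F, M, J, G
Reachable nodes: 9 of 24 total.

9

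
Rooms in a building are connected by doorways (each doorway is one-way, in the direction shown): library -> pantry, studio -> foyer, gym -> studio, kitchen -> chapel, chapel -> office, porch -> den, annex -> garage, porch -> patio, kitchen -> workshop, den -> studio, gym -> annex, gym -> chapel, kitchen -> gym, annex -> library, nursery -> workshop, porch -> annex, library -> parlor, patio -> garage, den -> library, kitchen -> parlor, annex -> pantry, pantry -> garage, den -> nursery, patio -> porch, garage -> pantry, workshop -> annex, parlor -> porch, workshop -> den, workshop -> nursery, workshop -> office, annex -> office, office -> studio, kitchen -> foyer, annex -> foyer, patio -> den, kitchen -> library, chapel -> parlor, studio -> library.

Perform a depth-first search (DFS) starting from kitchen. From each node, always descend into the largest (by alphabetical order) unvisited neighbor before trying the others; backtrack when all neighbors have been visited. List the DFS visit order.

Visit kitchen
kitchen → workshop
workshop → office
office → studio
studio → library
library → parlor
parlor → porch
porch → patio
patio → garage
garage → pantry
patio → den
den → nursery
porch → annex
annex → foyer
kitchen → gym
gym → chapel

kitchen → workshop → office → studio → library → parlor → porch → patio → garage → pantry → den → nursery → annex → foyer → gym → chapel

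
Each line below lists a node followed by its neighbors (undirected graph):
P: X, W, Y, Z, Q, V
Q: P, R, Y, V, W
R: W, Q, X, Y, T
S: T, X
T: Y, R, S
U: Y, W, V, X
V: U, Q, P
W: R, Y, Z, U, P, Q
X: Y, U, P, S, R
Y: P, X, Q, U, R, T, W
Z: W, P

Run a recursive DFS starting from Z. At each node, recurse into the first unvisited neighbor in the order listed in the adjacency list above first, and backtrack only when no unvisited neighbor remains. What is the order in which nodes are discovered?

Visit Z
Z → W
W → R
R → Q
Q → P
P → X
X → Y
Y → U
U → V
Y → T
T → S

Z, W, R, Q, P, X, Y, U, V, T, S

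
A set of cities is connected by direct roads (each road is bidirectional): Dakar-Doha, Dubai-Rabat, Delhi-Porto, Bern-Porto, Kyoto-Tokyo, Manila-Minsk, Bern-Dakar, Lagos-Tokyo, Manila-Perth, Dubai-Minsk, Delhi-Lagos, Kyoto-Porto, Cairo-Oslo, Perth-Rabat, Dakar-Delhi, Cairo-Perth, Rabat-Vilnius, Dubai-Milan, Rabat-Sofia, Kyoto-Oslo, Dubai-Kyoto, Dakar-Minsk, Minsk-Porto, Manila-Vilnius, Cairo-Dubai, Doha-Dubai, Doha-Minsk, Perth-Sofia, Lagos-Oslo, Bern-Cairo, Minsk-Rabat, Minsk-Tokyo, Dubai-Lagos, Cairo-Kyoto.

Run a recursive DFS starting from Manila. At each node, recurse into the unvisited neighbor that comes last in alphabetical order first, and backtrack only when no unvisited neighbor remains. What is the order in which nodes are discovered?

Manila → Vilnius → Rabat → Sofia → Perth → Cairo → Oslo → Lagos → Tokyo → Minsk → Porto → Kyoto → Dubai → Milan → Doha → Dakar → Delhi → Bern

Visit Manila
Manila → Vilnius
Vilnius → Rabat
Rabat → Sofia
Sofia → Perth
Perth → Cairo
Cairo → Oslo
Oslo → Lagos
Lagos → Tokyo
Tokyo → Minsk
Minsk → Porto
Porto → Kyoto
Kyoto → Dubai
Dubai → Milan
Dubai → Doha
Doha → Dakar
Dakar → Delhi
Dakar → Bern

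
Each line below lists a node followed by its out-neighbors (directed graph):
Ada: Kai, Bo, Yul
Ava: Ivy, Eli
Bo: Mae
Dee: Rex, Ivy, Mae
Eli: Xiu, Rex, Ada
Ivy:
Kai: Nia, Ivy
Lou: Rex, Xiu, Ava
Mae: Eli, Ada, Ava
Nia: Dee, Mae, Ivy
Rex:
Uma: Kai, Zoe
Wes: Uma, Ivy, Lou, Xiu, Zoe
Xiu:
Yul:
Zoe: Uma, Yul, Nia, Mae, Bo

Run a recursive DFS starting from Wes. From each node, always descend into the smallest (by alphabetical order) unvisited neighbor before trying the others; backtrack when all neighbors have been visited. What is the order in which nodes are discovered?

Wes, Ivy, Lou, Ava, Eli, Ada, Bo, Mae, Kai, Nia, Dee, Rex, Yul, Xiu, Uma, Zoe

Visit Wes
Wes → Ivy
Wes → Lou
Lou → Ava
Ava → Eli
Eli → Ada
Ada → Bo
Bo → Mae
Ada → Kai
Kai → Nia
Nia → Dee
Dee → Rex
Ada → Yul
Eli → Xiu
Wes → Uma
Uma → Zoe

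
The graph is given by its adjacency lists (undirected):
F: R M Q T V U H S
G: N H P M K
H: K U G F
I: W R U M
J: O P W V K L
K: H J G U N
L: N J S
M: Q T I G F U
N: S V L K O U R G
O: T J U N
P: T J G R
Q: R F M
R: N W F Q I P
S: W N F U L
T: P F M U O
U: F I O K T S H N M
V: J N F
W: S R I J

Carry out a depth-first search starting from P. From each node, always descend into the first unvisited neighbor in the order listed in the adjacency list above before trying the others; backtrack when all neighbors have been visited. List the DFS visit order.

Visit P
P → T
T → F
F → R
R → N
N → S
S → W
W → I
I → U
U → O
O → J
J → V
J → K
K → H
H → G
G → M
M → Q
J → L

P, T, F, R, N, S, W, I, U, O, J, V, K, H, G, M, Q, L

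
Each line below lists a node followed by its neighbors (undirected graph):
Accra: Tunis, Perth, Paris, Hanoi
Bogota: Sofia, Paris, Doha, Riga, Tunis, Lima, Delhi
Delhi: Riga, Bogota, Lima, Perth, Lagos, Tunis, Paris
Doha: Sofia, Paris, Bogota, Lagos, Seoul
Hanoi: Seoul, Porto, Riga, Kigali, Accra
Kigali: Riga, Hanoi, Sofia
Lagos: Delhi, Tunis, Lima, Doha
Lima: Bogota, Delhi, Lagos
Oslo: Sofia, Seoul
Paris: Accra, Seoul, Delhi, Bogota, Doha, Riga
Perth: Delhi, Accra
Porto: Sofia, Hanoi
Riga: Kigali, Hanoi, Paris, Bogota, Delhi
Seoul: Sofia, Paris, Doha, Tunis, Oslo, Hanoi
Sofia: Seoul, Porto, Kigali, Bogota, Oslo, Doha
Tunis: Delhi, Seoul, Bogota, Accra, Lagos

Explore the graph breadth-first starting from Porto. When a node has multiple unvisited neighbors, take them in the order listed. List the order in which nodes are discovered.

Porto, Sofia, Hanoi, Seoul, Kigali, Bogota, Oslo, Doha, Riga, Accra, Paris, Tunis, Lima, Delhi, Lagos, Perth

Visit Porto; enqueue Sofia, Hanoi → queue [Sofia, Hanoi]
Visit Sofia; enqueue Seoul, Kigali, Bogota, Oslo, Doha → queue [Hanoi, Seoul, Kigali, Bogota, Oslo, Doha]
Visit Hanoi; enqueue Riga, Accra → queue [Seoul, Kigali, Bogota, Oslo, Doha, Riga, Accra]
Visit Seoul; enqueue Paris, Tunis → queue [Kigali, Bogota, Oslo, Doha, Riga, Accra, Paris, Tunis]
Visit Kigali → queue [Bogota, Oslo, Doha, Riga, Accra, Paris, Tunis]
Visit Bogota; enqueue Lima, Delhi → queue [Oslo, Doha, Riga, Accra, Paris, Tunis, Lima, Delhi]
Visit Oslo → queue [Doha, Riga, Accra, Paris, Tunis, Lima, Delhi]
Visit Doha; enqueue Lagos → queue [Riga, Accra, Paris, Tunis, Lima, Delhi, Lagos]
Visit Riga → queue [Accra, Paris, Tunis, Lima, Delhi, Lagos]
Visit Accra; enqueue Perth → queue [Paris, Tunis, Lima, Delhi, Lagos, Perth]
Visit Paris → queue [Tunis, Lima, Delhi, Lagos, Perth]
Visit Tunis → queue [Lima, Delhi, Lagos, Perth]
Visit Lima → queue [Delhi, Lagos, Perth]
Visit Delhi → queue [Lagos, Perth]
Visit Lagos → queue [Perth]
Visit Perth → queue []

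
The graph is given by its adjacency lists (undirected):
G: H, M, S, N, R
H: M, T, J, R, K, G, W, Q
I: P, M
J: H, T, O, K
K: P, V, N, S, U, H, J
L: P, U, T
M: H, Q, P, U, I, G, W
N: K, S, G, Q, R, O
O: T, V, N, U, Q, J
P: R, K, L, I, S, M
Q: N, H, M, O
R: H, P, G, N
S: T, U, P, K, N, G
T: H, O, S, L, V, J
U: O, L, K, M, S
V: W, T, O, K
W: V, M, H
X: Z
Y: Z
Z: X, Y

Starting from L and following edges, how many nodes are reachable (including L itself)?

BFS from L visits: L, U, T, P, S, O, M, K, V, J, H, R, I, N, G, Q, W
Reachable nodes: 17 of 20 total.

17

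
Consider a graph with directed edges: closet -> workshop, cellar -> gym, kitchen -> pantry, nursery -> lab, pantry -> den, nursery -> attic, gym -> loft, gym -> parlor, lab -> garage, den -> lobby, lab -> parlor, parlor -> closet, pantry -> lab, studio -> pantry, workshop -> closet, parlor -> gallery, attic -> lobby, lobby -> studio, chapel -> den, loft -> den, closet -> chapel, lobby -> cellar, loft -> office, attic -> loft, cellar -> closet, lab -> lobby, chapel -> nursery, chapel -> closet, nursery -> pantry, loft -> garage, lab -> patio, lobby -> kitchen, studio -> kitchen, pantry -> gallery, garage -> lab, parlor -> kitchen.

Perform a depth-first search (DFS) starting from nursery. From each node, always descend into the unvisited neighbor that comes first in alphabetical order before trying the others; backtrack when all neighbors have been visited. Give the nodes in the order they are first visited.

nursery -> attic -> lobby -> cellar -> closet -> chapel -> den -> workshop -> gym -> loft -> garage -> lab -> parlor -> gallery -> kitchen -> pantry -> patio -> office -> studio

Visit nursery
nursery → attic
attic → lobby
lobby → cellar
cellar → closet
closet → chapel
chapel → den
closet → workshop
cellar → gym
gym → loft
loft → garage
garage → lab
lab → parlor
parlor → gallery
parlor → kitchen
kitchen → pantry
lab → patio
loft → office
lobby → studio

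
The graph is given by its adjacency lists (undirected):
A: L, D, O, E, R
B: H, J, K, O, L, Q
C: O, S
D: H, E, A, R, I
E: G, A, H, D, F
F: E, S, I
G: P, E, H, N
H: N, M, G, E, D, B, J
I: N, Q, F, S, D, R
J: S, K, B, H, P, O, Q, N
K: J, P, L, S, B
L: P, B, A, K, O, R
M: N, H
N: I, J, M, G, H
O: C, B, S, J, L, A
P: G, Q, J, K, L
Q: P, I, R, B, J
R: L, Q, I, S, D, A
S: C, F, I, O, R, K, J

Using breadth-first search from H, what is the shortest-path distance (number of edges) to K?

2

Level 0: H
Level 1: B, D, E, G, J, M, N
Level 2: A, F, I, K, L, O, P, Q, R, S
Level 3: C
K first appears at level 2.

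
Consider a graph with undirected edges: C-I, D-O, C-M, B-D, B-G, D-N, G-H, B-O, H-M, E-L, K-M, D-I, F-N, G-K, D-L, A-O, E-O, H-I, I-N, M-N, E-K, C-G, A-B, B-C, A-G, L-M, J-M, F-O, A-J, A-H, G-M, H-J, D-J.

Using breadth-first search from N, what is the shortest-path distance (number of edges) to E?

Level 0: N
Level 1: D, F, I, M
Level 2: B, C, G, H, J, K, L, O
Level 3: A, E
E first appears at level 3.

3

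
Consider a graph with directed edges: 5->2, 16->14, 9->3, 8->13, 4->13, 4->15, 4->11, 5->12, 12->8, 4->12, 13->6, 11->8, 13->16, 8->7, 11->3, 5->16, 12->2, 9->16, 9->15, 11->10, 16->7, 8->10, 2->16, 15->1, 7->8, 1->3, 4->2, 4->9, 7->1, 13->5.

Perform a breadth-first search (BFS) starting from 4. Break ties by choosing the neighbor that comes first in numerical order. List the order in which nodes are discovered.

4, 2, 9, 11, 12, 13, 15, 16, 3, 8, 10, 5, 6, 1, 7, 14

Visit 4; enqueue 2, 9, 11, 12, 13, 15 → queue [2, 9, 11, 12, 13, 15]
Visit 2; enqueue 16 → queue [9, 11, 12, 13, 15, 16]
Visit 9; enqueue 3 → queue [11, 12, 13, 15, 16, 3]
Visit 11; enqueue 8, 10 → queue [12, 13, 15, 16, 3, 8, 10]
Visit 12 → queue [13, 15, 16, 3, 8, 10]
Visit 13; enqueue 5, 6 → queue [15, 16, 3, 8, 10, 5, 6]
Visit 15; enqueue 1 → queue [16, 3, 8, 10, 5, 6, 1]
Visit 16; enqueue 7, 14 → queue [3, 8, 10, 5, 6, 1, 7, 14]
Visit 3 → queue [8, 10, 5, 6, 1, 7, 14]
Visit 8 → queue [10, 5, 6, 1, 7, 14]
Visit 10 → queue [5, 6, 1, 7, 14]
Visit 5 → queue [6, 1, 7, 14]
Visit 6 → queue [1, 7, 14]
Visit 1 → queue [7, 14]
Visit 7 → queue [14]
Visit 14 → queue []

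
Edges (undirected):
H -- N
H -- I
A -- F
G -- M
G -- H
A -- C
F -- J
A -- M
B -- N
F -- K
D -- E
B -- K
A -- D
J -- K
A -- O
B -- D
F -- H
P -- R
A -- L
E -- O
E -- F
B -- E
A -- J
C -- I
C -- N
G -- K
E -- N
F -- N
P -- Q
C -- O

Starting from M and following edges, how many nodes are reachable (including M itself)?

BFS from M visits: M, G, A, K, H, O, L, J, F, D, C, B, N, I, E
Reachable nodes: 15 of 18 total.

15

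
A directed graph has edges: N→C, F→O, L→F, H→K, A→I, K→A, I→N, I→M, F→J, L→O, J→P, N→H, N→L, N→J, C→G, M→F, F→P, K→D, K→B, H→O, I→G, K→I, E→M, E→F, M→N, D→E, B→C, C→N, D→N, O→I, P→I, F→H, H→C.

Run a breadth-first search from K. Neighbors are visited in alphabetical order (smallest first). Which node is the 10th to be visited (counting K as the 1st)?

M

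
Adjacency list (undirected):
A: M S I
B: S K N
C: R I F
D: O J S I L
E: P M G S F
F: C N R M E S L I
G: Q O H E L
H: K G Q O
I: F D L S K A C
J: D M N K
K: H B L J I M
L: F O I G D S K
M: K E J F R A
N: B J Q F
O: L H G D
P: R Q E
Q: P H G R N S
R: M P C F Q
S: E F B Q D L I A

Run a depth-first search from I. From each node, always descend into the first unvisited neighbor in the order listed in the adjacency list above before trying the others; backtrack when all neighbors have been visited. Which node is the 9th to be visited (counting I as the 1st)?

Visit I
I → F
F → C
C → R
R → M
M → K
K → H
H → G
G → Q
Q → P
P → E
E → S
S → B
B → N
N → J
J → D
D → O
O → L
S → A

Visit order: I, F, C, R, M, K, H, G, Q, P, E, S, B, N, J, D, O, L, A

Q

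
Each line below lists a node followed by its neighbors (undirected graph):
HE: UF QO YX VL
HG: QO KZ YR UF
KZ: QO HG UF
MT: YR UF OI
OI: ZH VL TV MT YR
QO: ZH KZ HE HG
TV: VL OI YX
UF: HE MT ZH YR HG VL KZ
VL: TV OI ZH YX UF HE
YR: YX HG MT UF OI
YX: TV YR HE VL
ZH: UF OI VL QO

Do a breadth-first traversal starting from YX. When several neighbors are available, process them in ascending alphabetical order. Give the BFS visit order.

YX -> HE -> TV -> VL -> YR -> QO -> UF -> OI -> ZH -> HG -> MT -> KZ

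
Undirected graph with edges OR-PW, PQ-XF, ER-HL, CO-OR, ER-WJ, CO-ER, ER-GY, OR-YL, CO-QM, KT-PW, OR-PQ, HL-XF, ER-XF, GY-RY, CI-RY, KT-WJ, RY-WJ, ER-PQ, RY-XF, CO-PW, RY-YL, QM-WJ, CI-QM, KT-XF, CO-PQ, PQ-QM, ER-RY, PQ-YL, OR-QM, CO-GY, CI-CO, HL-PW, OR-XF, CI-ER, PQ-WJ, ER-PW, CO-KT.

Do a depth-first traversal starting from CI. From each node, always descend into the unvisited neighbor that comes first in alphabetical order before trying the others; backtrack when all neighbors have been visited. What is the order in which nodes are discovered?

CI → CO → ER → GY → RY → WJ → KT → PW → HL → XF → OR → PQ → QM → YL

Visit CI
CI → CO
CO → ER
ER → GY
GY → RY
RY → WJ
WJ → KT
KT → PW
PW → HL
HL → XF
XF → OR
OR → PQ
PQ → QM
PQ → YL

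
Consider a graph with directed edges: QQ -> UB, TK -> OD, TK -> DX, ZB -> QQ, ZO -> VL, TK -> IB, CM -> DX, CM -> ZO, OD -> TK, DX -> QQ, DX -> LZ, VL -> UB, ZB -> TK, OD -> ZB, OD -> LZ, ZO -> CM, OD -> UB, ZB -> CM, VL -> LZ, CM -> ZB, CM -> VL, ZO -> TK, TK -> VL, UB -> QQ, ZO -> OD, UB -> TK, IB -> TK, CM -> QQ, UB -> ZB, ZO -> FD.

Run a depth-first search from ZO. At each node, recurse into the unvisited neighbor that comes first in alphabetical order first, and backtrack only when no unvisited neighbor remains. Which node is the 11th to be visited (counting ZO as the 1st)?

VL

Visit ZO
ZO → CM
CM → DX
DX → LZ
DX → QQ
QQ → UB
UB → TK
TK → IB
TK → OD
OD → ZB
TK → VL
ZO → FD

Visit order: ZO, CM, DX, LZ, QQ, UB, TK, IB, OD, ZB, VL, FD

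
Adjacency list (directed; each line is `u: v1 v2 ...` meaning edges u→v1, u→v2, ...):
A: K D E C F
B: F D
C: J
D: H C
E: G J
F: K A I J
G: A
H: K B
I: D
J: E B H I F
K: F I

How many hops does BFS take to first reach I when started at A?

Level 0: A
Level 1: C, D, E, F, K
Level 2: G, H, I, J
Level 3: B
I first appears at level 2.

2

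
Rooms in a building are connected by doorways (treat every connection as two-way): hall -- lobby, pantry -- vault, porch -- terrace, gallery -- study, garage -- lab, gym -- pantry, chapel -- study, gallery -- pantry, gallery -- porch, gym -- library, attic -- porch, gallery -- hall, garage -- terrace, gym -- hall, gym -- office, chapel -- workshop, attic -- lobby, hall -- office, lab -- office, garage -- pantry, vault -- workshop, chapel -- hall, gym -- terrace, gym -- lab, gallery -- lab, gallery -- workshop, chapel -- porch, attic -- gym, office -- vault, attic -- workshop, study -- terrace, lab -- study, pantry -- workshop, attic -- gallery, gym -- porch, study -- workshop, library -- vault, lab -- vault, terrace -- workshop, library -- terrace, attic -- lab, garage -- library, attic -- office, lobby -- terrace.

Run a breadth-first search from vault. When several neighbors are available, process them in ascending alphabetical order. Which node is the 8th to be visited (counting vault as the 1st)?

Visit vault; enqueue lab, library, office, pantry, workshop → queue [lab, library, office, pantry, workshop]
Visit lab; enqueue attic, gallery, garage, gym, study → queue [library, office, pantry, workshop, attic, gallery, garage, gym, study]
Visit library; enqueue terrace → queue [office, pantry, workshop, attic, gallery, garage, gym, study, terrace]
Visit office; enqueue hall → queue [pantry, workshop, attic, gallery, garage, gym, study, terrace, hall]
Visit pantry → queue [workshop, attic, gallery, garage, gym, study, terrace, hall]
Visit workshop; enqueue chapel → queue [attic, gallery, garage, gym, study, terrace, hall, chapel]
Visit attic; enqueue lobby, porch → queue [gallery, garage, gym, study, terrace, hall, chapel, lobby, porch]
Visit gallery → queue [garage, gym, study, terrace, hall, chapel, lobby, porch]
Visit garage → queue [gym, study, terrace, hall, chapel, lobby, porch]
Visit gym → queue [study, terrace, hall, chapel, lobby, porch]
Visit study → queue [terrace, hall, chapel, lobby, porch]
Visit terrace → queue [hall, chapel, lobby, porch]
Visit hall → queue [chapel, lobby, porch]
Visit chapel → queue [lobby, porch]
Visit lobby → queue [porch]
Visit porch → queue []

Visit order: vault, lab, library, office, pantry, workshop, attic, gallery, garage, gym, study, terrace, hall, chapel, lobby, porch

gallery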